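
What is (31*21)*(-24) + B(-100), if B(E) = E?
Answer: -15724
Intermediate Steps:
(31*21)*(-24) + B(-100) = (31*21)*(-24) - 100 = 651*(-24) - 100 = -15624 - 100 = -15724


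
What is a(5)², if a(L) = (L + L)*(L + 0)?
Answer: 2500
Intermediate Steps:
a(L) = 2*L² (a(L) = (2*L)*L = 2*L²)
a(5)² = (2*5²)² = (2*25)² = 50² = 2500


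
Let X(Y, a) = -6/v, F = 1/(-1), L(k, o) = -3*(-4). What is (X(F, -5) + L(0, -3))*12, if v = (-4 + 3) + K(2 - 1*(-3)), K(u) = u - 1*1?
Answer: 120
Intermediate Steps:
K(u) = -1 + u (K(u) = u - 1 = -1 + u)
L(k, o) = 12
F = -1
v = 3 (v = (-4 + 3) + (-1 + (2 - 1*(-3))) = -1 + (-1 + (2 + 3)) = -1 + (-1 + 5) = -1 + 4 = 3)
X(Y, a) = -2 (X(Y, a) = -6/3 = -6*1/3 = -2)
(X(F, -5) + L(0, -3))*12 = (-2 + 12)*12 = 10*12 = 120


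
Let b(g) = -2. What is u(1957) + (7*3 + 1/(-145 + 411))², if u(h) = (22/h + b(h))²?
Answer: 334124304665/750650404 ≈ 445.11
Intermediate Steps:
u(h) = (-2 + 22/h)² (u(h) = (22/h - 2)² = (-2 + 22/h)²)
u(1957) + (7*3 + 1/(-145 + 411))² = 4*(11 - 1*1957)²/1957² + (7*3 + 1/(-145 + 411))² = 4*(1/3829849)*(11 - 1957)² + (21 + 1/266)² = 4*(1/3829849)*(-1946)² + (21 + 1/266)² = 4*(1/3829849)*3786916 + (5587/266)² = 15147664/3829849 + 31214569/70756 = 334124304665/750650404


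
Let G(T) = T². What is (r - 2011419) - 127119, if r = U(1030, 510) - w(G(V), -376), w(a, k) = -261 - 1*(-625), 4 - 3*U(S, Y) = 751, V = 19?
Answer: -2139151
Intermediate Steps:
U(S, Y) = -249 (U(S, Y) = 4/3 - ⅓*751 = 4/3 - 751/3 = -249)
w(a, k) = 364 (w(a, k) = -261 + 625 = 364)
r = -613 (r = -249 - 1*364 = -249 - 364 = -613)
(r - 2011419) - 127119 = (-613 - 2011419) - 127119 = -2012032 - 127119 = -2139151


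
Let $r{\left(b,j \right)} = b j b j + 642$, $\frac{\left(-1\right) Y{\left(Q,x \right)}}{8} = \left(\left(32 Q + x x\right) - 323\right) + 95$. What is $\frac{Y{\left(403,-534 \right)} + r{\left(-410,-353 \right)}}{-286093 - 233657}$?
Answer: $- \frac{6649013}{165} \approx -40297.0$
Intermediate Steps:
$Y{\left(Q,x \right)} = 1824 - 256 Q - 8 x^{2}$ ($Y{\left(Q,x \right)} = - 8 \left(\left(\left(32 Q + x x\right) - 323\right) + 95\right) = - 8 \left(\left(\left(32 Q + x^{2}\right) - 323\right) + 95\right) = - 8 \left(\left(\left(x^{2} + 32 Q\right) - 323\right) + 95\right) = - 8 \left(\left(-323 + x^{2} + 32 Q\right) + 95\right) = - 8 \left(-228 + x^{2} + 32 Q\right) = 1824 - 256 Q - 8 x^{2}$)
$r{\left(b,j \right)} = 642 + b^{2} j^{2}$ ($r{\left(b,j \right)} = j b^{2} j + 642 = b^{2} j^{2} + 642 = 642 + b^{2} j^{2}$)
$\frac{Y{\left(403,-534 \right)} + r{\left(-410,-353 \right)}}{-286093 - 233657} = \frac{\left(1824 - 103168 - 8 \left(-534\right)^{2}\right) + \left(642 + \left(-410\right)^{2} \left(-353\right)^{2}\right)}{-286093 - 233657} = \frac{\left(1824 - 103168 - 2281248\right) + \left(642 + 168100 \cdot 124609\right)}{-519750} = \left(\left(1824 - 103168 - 2281248\right) + \left(642 + 20946772900\right)\right) \left(- \frac{1}{519750}\right) = \left(-2382592 + 20946773542\right) \left(- \frac{1}{519750}\right) = 20944390950 \left(- \frac{1}{519750}\right) = - \frac{6649013}{165}$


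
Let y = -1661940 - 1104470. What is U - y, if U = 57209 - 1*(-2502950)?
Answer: 5326569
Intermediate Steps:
U = 2560159 (U = 57209 + 2502950 = 2560159)
y = -2766410
U - y = 2560159 - 1*(-2766410) = 2560159 + 2766410 = 5326569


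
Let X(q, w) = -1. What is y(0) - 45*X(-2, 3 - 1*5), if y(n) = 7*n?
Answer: 45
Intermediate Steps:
y(0) - 45*X(-2, 3 - 1*5) = 7*0 - 45*(-1) = 0 + 45 = 45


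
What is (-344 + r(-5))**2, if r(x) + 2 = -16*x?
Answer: 70756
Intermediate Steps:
r(x) = -2 - 16*x
(-344 + r(-5))**2 = (-344 + (-2 - 16*(-5)))**2 = (-344 + (-2 + 80))**2 = (-344 + 78)**2 = (-266)**2 = 70756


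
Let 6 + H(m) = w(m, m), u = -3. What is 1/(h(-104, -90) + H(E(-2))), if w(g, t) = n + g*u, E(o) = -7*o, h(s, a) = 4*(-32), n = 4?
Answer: -1/172 ≈ -0.0058140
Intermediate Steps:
h(s, a) = -128
w(g, t) = 4 - 3*g (w(g, t) = 4 + g*(-3) = 4 - 3*g)
H(m) = -2 - 3*m (H(m) = -6 + (4 - 3*m) = -2 - 3*m)
1/(h(-104, -90) + H(E(-2))) = 1/(-128 + (-2 - (-21)*(-2))) = 1/(-128 + (-2 - 3*14)) = 1/(-128 + (-2 - 42)) = 1/(-128 - 44) = 1/(-172) = -1/172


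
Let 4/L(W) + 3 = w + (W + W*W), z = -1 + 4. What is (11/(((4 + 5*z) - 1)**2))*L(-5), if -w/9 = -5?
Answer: 11/5022 ≈ 0.0021904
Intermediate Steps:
z = 3
w = 45 (w = -9*(-5) = 45)
L(W) = 4/(42 + W + W**2) (L(W) = 4/(-3 + (45 + (W + W*W))) = 4/(-3 + (45 + (W + W**2))) = 4/(-3 + (45 + W + W**2)) = 4/(42 + W + W**2))
(11/(((4 + 5*z) - 1)**2))*L(-5) = (11/(((4 + 5*3) - 1)**2))*(4/(42 - 5 + (-5)**2)) = (11/(((4 + 15) - 1)**2))*(4/(42 - 5 + 25)) = (11/((19 - 1)**2))*(4/62) = (11/(18**2))*(4*(1/62)) = (11/324)*(2/31) = 11/5022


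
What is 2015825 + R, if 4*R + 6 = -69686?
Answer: 1998402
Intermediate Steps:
R = -17423 (R = -3/2 + (¼)*(-69686) = -3/2 - 34843/2 = -17423)
2015825 + R = 2015825 - 17423 = 1998402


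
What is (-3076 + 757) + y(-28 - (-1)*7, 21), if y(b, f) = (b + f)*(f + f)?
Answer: -2319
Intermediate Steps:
y(b, f) = 2*f*(b + f) (y(b, f) = (b + f)*(2*f) = 2*f*(b + f))
(-3076 + 757) + y(-28 - (-1)*7, 21) = (-3076 + 757) + 2*21*((-28 - (-1)*7) + 21) = -2319 + 2*21*((-28 - 1*(-7)) + 21) = -2319 + 2*21*((-28 + 7) + 21) = -2319 + 2*21*(-21 + 21) = -2319 + 2*21*0 = -2319 + 0 = -2319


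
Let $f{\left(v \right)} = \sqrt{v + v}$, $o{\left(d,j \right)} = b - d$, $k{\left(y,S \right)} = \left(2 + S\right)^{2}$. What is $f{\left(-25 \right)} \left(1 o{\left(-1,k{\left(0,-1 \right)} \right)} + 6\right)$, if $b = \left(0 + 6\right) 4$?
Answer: $155 i \sqrt{2} \approx 219.2 i$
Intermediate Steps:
$b = 24$ ($b = 6 \cdot 4 = 24$)
$o{\left(d,j \right)} = 24 - d$
$f{\left(v \right)} = \sqrt{2} \sqrt{v}$ ($f{\left(v \right)} = \sqrt{2 v} = \sqrt{2} \sqrt{v}$)
$f{\left(-25 \right)} \left(1 o{\left(-1,k{\left(0,-1 \right)} \right)} + 6\right) = \sqrt{2} \sqrt{-25} \left(1 \left(24 - -1\right) + 6\right) = \sqrt{2} \cdot 5 i \left(1 \left(24 + 1\right) + 6\right) = 5 i \sqrt{2} \left(1 \cdot 25 + 6\right) = 5 i \sqrt{2} \left(25 + 6\right) = 5 i \sqrt{2} \cdot 31 = 155 i \sqrt{2}$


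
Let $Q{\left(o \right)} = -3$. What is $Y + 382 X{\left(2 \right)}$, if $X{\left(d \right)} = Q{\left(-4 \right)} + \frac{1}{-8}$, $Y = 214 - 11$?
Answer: $- \frac{3963}{4} \approx -990.75$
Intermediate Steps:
$Y = 203$ ($Y = 214 - 11 = 203$)
$X{\left(d \right)} = - \frac{25}{8}$ ($X{\left(d \right)} = -3 + \frac{1}{-8} = -3 - \frac{1}{8} = - \frac{25}{8}$)
$Y + 382 X{\left(2 \right)} = 203 + 382 \left(- \frac{25}{8}\right) = 203 - \frac{4775}{4} = - \frac{3963}{4}$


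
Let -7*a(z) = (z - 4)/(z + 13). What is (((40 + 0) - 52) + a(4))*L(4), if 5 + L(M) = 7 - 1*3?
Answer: 12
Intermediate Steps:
L(M) = -1 (L(M) = -5 + (7 - 1*3) = -5 + (7 - 3) = -5 + 4 = -1)
a(z) = -(-4 + z)/(7*(13 + z)) (a(z) = -(z - 4)/(7*(z + 13)) = -(-4 + z)/(7*(13 + z)))
(((40 + 0) - 52) + a(4))*L(4) = (((40 + 0) - 52) + (4 - 1*4)/(7*(13 + 4)))*(-1) = ((40 - 52) + (1/7)*(4 - 4)/17)*(-1) = (-12 + (1/7)*(1/17)*0)*(-1) = (-12 + 0)*(-1) = -12*(-1) = 12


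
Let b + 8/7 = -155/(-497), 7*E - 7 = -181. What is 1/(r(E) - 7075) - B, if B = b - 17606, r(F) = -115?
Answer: 8988111079/510490 ≈ 17607.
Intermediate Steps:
E = -174/7 (E = 1 + (⅐)*(-181) = 1 - 181/7 = -174/7 ≈ -24.857)
b = -59/71 (b = -8/7 - 155/(-497) = -8/7 - 155*(-1/497) = -8/7 + 155/497 = -59/71 ≈ -0.83099)
B = -1250085/71 (B = -59/71 - 17606 = -1250085/71 ≈ -17607.)
1/(r(E) - 7075) - B = 1/(-115 - 7075) - 1*(-1250085/71) = 1/(-7190) + 1250085/71 = -1/7190 + 1250085/71 = 8988111079/510490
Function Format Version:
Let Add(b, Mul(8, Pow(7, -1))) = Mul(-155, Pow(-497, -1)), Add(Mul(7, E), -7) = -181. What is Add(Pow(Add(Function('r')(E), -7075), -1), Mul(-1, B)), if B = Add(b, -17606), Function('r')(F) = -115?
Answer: Rational(8988111079, 510490) ≈ 17607.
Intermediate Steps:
E = Rational(-174, 7) (E = Add(1, Mul(Rational(1, 7), -181)) = Add(1, Rational(-181, 7)) = Rational(-174, 7) ≈ -24.857)
b = Rational(-59, 71) (b = Add(Rational(-8, 7), Mul(-155, Pow(-497, -1))) = Add(Rational(-8, 7), Mul(-155, Rational(-1, 497))) = Add(Rational(-8, 7), Rational(155, 497)) = Rational(-59, 71) ≈ -0.83099)
B = Rational(-1250085, 71) (B = Add(Rational(-59, 71), -17606) = Rational(-1250085, 71) ≈ -17607.)
Add(Pow(Add(Function('r')(E), -7075), -1), Mul(-1, B)) = Add(Pow(Add(-115, -7075), -1), Mul(-1, Rational(-1250085, 71))) = Add(Pow(-7190, -1), Rational(1250085, 71)) = Add(Rational(-1, 7190), Rational(1250085, 71)) = Rational(8988111079, 510490)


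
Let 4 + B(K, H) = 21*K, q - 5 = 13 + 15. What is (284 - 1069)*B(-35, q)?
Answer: 580115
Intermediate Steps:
q = 33 (q = 5 + (13 + 15) = 5 + 28 = 33)
B(K, H) = -4 + 21*K
(284 - 1069)*B(-35, q) = (284 - 1069)*(-4 + 21*(-35)) = -785*(-4 - 735) = -785*(-739) = 580115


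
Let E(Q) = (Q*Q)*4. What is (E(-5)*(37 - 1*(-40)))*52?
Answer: 400400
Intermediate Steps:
E(Q) = 4*Q**2 (E(Q) = Q**2*4 = 4*Q**2)
(E(-5)*(37 - 1*(-40)))*52 = ((4*(-5)**2)*(37 - 1*(-40)))*52 = ((4*25)*(37 + 40))*52 = (100*77)*52 = 7700*52 = 400400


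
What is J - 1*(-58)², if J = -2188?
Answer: -5552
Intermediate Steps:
J - 1*(-58)² = -2188 - 1*(-58)² = -2188 - 1*3364 = -2188 - 3364 = -5552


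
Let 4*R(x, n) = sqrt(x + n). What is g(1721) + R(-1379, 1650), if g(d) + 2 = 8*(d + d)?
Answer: 27534 + sqrt(271)/4 ≈ 27538.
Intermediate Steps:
R(x, n) = sqrt(n + x)/4 (R(x, n) = sqrt(x + n)/4 = sqrt(n + x)/4)
g(d) = -2 + 16*d (g(d) = -2 + 8*(d + d) = -2 + 8*(2*d) = -2 + 16*d)
g(1721) + R(-1379, 1650) = (-2 + 16*1721) + sqrt(1650 - 1379)/4 = (-2 + 27536) + sqrt(271)/4 = 27534 + sqrt(271)/4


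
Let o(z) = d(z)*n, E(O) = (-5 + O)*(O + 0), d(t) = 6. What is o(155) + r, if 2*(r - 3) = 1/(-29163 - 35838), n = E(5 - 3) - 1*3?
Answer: -6630103/130002 ≈ -51.000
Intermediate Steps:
E(O) = O*(-5 + O) (E(O) = (-5 + O)*O = O*(-5 + O))
n = -9 (n = (5 - 3)*(-5 + (5 - 3)) - 1*3 = 2*(-5 + 2) - 3 = 2*(-3) - 3 = -6 - 3 = -9)
o(z) = -54 (o(z) = 6*(-9) = -54)
r = 390005/130002 (r = 3 + 1/(2*(-29163 - 35838)) = 3 + (1/2)/(-65001) = 3 + (1/2)*(-1/65001) = 3 - 1/130002 = 390005/130002 ≈ 3.0000)
o(155) + r = -54 + 390005/130002 = -6630103/130002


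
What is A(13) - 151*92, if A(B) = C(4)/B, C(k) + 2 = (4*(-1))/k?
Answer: -180599/13 ≈ -13892.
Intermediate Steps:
C(k) = -2 - 4/k (C(k) = -2 + (4*(-1))/k = -2 - 4/k)
A(B) = -3/B (A(B) = (-2 - 4/4)/B = (-2 - 4*¼)/B = (-2 - 1)/B = -3/B)
A(13) - 151*92 = -3/13 - 151*92 = -3*1/13 - 13892 = -3/13 - 13892 = -180599/13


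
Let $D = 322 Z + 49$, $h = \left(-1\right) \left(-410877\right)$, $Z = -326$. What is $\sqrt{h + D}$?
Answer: $\sqrt{305954} \approx 553.13$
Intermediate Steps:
$h = 410877$
$D = -104923$ ($D = 322 \left(-326\right) + 49 = -104972 + 49 = -104923$)
$\sqrt{h + D} = \sqrt{410877 - 104923} = \sqrt{305954}$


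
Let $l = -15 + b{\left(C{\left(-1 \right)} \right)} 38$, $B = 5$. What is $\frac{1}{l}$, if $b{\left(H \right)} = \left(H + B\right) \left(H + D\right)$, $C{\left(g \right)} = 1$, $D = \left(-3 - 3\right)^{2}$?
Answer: $\frac{1}{8421} \approx 0.00011875$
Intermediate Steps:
$D = 36$ ($D = \left(-6\right)^{2} = 36$)
$b{\left(H \right)} = \left(5 + H\right) \left(36 + H\right)$ ($b{\left(H \right)} = \left(H + 5\right) \left(H + 36\right) = \left(5 + H\right) \left(36 + H\right)$)
$l = 8421$ ($l = -15 + \left(180 + 1^{2} + 41 \cdot 1\right) 38 = -15 + \left(180 + 1 + 41\right) 38 = -15 + 222 \cdot 38 = -15 + 8436 = 8421$)
$\frac{1}{l} = \frac{1}{8421}$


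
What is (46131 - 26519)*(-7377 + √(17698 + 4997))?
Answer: -144677724 + 19612*√22695 ≈ -1.4172e+8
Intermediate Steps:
(46131 - 26519)*(-7377 + √(17698 + 4997)) = 19612*(-7377 + √22695) = -144677724 + 19612*√22695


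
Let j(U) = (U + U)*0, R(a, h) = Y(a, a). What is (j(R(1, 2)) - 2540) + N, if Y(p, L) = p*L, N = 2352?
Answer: -188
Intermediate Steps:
Y(p, L) = L*p
R(a, h) = a**2 (R(a, h) = a*a = a**2)
j(U) = 0 (j(U) = (2*U)*0 = 0)
(j(R(1, 2)) - 2540) + N = (0 - 2540) + 2352 = -2540 + 2352 = -188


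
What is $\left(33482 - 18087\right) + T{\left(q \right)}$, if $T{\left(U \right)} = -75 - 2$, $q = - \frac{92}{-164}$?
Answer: $15318$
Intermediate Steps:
$q = \frac{23}{41}$ ($q = \left(-92\right) \left(- \frac{1}{164}\right) = \frac{23}{41} \approx 0.56098$)
$T{\left(U \right)} = -77$ ($T{\left(U \right)} = -75 - 2 = -77$)
$\left(33482 - 18087\right) + T{\left(q \right)} = \left(33482 - 18087\right) - 77 = 15395 - 77 = 15318$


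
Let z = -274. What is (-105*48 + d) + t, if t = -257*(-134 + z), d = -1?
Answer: 99815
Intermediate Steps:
t = 104856 (t = -257*(-134 - 274) = -257*(-408) = 104856)
(-105*48 + d) + t = (-105*48 - 1) + 104856 = (-5040 - 1) + 104856 = -5041 + 104856 = 99815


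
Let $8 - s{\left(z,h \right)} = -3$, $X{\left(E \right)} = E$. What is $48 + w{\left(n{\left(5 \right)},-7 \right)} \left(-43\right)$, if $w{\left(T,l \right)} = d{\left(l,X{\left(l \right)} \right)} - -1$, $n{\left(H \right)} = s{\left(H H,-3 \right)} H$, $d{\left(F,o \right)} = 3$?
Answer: $-124$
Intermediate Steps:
$s{\left(z,h \right)} = 11$ ($s{\left(z,h \right)} = 8 - -3 = 8 + 3 = 11$)
$n{\left(H \right)} = 11 H$
$w{\left(T,l \right)} = 4$ ($w{\left(T,l \right)} = 3 - -1 = 3 + 1 = 4$)
$48 + w{\left(n{\left(5 \right)},-7 \right)} \left(-43\right) = 48 + 4 \left(-43\right) = 48 - 172 = -124$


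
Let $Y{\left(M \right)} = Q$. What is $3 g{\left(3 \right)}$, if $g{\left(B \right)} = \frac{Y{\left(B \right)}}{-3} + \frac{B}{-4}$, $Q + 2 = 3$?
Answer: $- \frac{13}{4} \approx -3.25$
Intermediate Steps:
$Q = 1$ ($Q = -2 + 3 = 1$)
$Y{\left(M \right)} = 1$
$g{\left(B \right)} = - \frac{1}{3} - \frac{B}{4}$ ($g{\left(B \right)} = 1 \frac{1}{-3} + \frac{B}{-4} = 1 \left(- \frac{1}{3}\right) + B \left(- \frac{1}{4}\right) = - \frac{1}{3} - \frac{B}{4}$)
$3 g{\left(3 \right)} = 3 \left(- \frac{1}{3} - \frac{3}{4}\right) = 3 \left(- \frac{13}{12}\right) = - \frac{13}{4}$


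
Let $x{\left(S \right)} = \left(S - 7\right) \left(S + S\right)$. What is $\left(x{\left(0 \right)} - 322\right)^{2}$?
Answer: $103684$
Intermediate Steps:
$x{\left(S \right)} = 2 S \left(-7 + S\right)$ ($x{\left(S \right)} = \left(-7 + S\right) 2 S = 2 S \left(-7 + S\right)$)
$\left(x{\left(0 \right)} - 322\right)^{2} = \left(2 \cdot 0 \left(-7 + 0\right) - 322\right)^{2} = \left(2 \cdot 0 \left(-7\right) - 322\right)^{2} = \left(0 - 322\right)^{2} = \left(-322\right)^{2} = 103684$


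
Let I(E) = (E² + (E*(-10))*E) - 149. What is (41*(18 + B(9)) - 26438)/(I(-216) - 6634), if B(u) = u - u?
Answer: 25700/426687 ≈ 0.060232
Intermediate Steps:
B(u) = 0
I(E) = -149 - 9*E² (I(E) = (E² + (-10*E)*E) - 149 = (E² - 10*E²) - 149 = -9*E² - 149 = -149 - 9*E²)
(41*(18 + B(9)) - 26438)/(I(-216) - 6634) = (41*(18 + 0) - 26438)/((-149 - 9*(-216)²) - 6634) = (41*18 - 26438)/((-149 - 9*46656) - 6634) = (738 - 26438)/((-149 - 419904) - 6634) = -25700/(-420053 - 6634) = -25700/(-426687) = -25700*(-1/426687) = 25700/426687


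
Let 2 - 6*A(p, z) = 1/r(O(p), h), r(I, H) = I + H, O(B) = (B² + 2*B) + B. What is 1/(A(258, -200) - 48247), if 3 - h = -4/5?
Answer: -673418/32490173775 ≈ -2.0727e-5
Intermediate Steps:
h = 19/5 (h = 3 - (-4)/5 = 3 - 1*(-⅘) = 3 + ⅘ = 19/5 ≈ 3.8000)
O(B) = B² + 3*B
r(I, H) = H + I
A(p, z) = ⅓ - 1/(6*(19/5 + p*(3 + p)))
1/(A(258, -200) - 48247) = 1/((33 + 10*258*(3 + 258))/(6*(19 + 5*258*(3 + 258))) - 48247) = 1/((33 + 10*258*261)/(6*(19 + 5*258*261)) - 48247) = 1/((33 + 673380)/(6*(19 + 336690)) - 48247) = 1/((⅙)*673413/336709 - 48247) = 1/((⅙)*(1/336709)*673413 - 48247) = 1/(224471/673418 - 48247) = 1/(-32490173775/673418) = -673418/32490173775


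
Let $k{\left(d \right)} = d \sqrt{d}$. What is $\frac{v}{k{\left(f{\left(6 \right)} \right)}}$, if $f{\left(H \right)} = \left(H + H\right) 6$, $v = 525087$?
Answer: $\frac{58343 \sqrt{2}}{96} \approx 859.47$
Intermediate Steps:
$f{\left(H \right)} = 12 H$ ($f{\left(H \right)} = 2 H 6 = 12 H$)
$k{\left(d \right)} = d^{\frac{3}{2}}$
$\frac{v}{k{\left(f{\left(6 \right)} \right)}} = \frac{525087}{\left(12 \cdot 6\right)^{\frac{3}{2}}} = \frac{525087}{72^{\frac{3}{2}}} = \frac{525087}{432 \sqrt{2}} = 525087 \frac{\sqrt{2}}{864} = \frac{58343 \sqrt{2}}{96}$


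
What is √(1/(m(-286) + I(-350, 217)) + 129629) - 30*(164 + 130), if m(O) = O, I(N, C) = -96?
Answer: -8820 + √18915981814/382 ≈ -8460.0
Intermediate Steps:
√(1/(m(-286) + I(-350, 217)) + 129629) - 30*(164 + 130) = √(1/(-286 - 96) + 129629) - 30*(164 + 130) = √(1/(-382) + 129629) - 30*294 = √(-1/382 + 129629) - 1*8820 = √(49518277/382) - 8820 = √18915981814/382 - 8820 = -8820 + √18915981814/382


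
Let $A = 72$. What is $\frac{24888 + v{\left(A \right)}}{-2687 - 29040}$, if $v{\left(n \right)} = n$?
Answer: $- \frac{24960}{31727} \approx -0.78671$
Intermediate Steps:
$\frac{24888 + v{\left(A \right)}}{-2687 - 29040} = \frac{24888 + 72}{-2687 - 29040} = \frac{24960}{-31727} = 24960 \left(- \frac{1}{31727}\right) = - \frac{24960}{31727}$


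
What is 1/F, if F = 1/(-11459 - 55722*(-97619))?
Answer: 6558142039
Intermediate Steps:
F = 1/6558142039 (F = -1/97619/(-67181) = -1/67181*(-1/97619) = 1/6558142039 ≈ 1.5248e-10)
1/F = 1/(1/6558142039) = 6558142039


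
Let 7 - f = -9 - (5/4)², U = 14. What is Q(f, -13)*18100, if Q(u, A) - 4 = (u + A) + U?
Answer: 1633525/4 ≈ 4.0838e+5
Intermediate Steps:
f = 281/16 (f = 7 - (-9 - (5/4)²) = 7 - (-9 - 1*25/16) = 7 - (-9 - 25/16) = 7 - 1*(-169/16) = 7 + 169/16 = 281/16 ≈ 17.563)
Q(u, A) = 18 + A + u (Q(u, A) = 4 + ((u + A) + 14) = 4 + ((A + u) + 14) = 4 + (14 + A + u) = 18 + A + u)
Q(f, -13)*18100 = (18 - 13 + 281/16)*18100 = (361/16)*18100 = 1633525/4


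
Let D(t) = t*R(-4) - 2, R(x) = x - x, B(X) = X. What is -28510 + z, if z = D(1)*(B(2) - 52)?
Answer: -28410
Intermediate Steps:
R(x) = 0
D(t) = -2 (D(t) = t*0 - 2 = 0 - 2 = -2)
z = 100 (z = -2*(2 - 52) = -2*(-50) = 100)
-28510 + z = -28510 + 100 = -28410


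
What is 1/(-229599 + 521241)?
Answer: 1/291642 ≈ 3.4289e-6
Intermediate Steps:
1/(-229599 + 521241) = 1/291642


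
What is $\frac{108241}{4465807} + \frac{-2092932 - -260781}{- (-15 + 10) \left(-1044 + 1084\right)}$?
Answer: $- \frac{8182011112657}{893161400} \approx -9160.7$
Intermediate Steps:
$\frac{108241}{4465807} + \frac{-2092932 - -260781}{- (-15 + 10) \left(-1044 + 1084\right)} = 108241 \cdot \frac{1}{4465807} + \frac{-2092932 + 260781}{\left(-1\right) \left(-5\right) 40} = \frac{108241}{4465807} - \frac{1832151}{5 \cdot 40} = \frac{108241}{4465807} - \frac{1832151}{200} = - \frac{8182011112657}{893161400}$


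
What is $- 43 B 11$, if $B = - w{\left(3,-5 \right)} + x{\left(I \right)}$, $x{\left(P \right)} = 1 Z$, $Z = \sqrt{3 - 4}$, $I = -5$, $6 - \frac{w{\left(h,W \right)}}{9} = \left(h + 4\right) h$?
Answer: $-63855 - 473 i \approx -63855.0 - 473.0 i$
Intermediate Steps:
$w{\left(h,W \right)} = 54 - 9 h \left(4 + h\right)$ ($w{\left(h,W \right)} = 54 - 9 \left(h + 4\right) h = 54 - 9 \left(4 + h\right) h = 54 - 9 h \left(4 + h\right)$)
$Z = i$ ($Z = \sqrt{-1} = i \approx 1.0 i$)
$x{\left(P \right)} = i$ ($x{\left(P \right)} = 1 i = i$)
$B = 135 + i$ ($B = - (54 - 108 - 9 \cdot 3^{2}) + i = - (54 - 108 - 81) + i = \left(-1\right) \left(-135\right) + i = 135 + i \approx 135.0 + 1.0 i$)
$- 43 B 11 = - 43 \left(135 + i\right) 11 = \left(-5805 - 43 i\right) 11 = -63855 - 473 i$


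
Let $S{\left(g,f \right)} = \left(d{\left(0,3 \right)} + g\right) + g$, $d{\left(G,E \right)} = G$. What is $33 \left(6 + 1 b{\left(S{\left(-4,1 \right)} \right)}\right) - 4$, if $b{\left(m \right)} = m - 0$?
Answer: $-70$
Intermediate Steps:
$S{\left(g,f \right)} = 2 g$ ($S{\left(g,f \right)} = \left(0 + g\right) + g = g + g = 2 g$)
$b{\left(m \right)} = m$ ($b{\left(m \right)} = m + 0 = m$)
$33 \left(6 + 1 b{\left(S{\left(-4,1 \right)} \right)}\right) - 4 = 33 \left(6 + 1 \cdot 2 \left(-4\right)\right) - 4 = 33 \left(6 + 1 \left(-8\right)\right) - 4 = 33 \left(6 - 8\right) - 4 = 33 \left(-2\right) - 4 = -66 - 4 = -70$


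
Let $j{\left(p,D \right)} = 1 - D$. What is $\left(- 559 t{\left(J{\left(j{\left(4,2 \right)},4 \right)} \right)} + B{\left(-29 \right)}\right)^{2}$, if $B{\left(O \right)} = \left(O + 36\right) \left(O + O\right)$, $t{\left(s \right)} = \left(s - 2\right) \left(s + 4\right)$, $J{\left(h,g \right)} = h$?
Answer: $21390625$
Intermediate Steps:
$t{\left(s \right)} = \left(-2 + s\right) \left(4 + s\right)$
$B{\left(O \right)} = 2 O \left(36 + O\right)$ ($B{\left(O \right)} = \left(36 + O\right) 2 O = 2 O \left(36 + O\right)$)
$\left(- 559 t{\left(J{\left(j{\left(4,2 \right)},4 \right)} \right)} + B{\left(-29 \right)}\right)^{2} = \left(- 559 \left(-8 + \left(1 - 2\right)^{2} + 2 \left(1 - 2\right)\right) + 2 \left(-29\right) \left(36 - 29\right)\right)^{2} = \left(- 559 \left(-8 + \left(1 - 2\right)^{2} + 2 \left(1 - 2\right)\right) + 2 \left(-29\right) 7\right)^{2} = \left(- 559 \left(-8 + \left(-1\right)^{2} + 2 \left(-1\right)\right) - 406\right)^{2} = \left(- 559 \left(-8 + 1 - 2\right) - 406\right)^{2} = \left(\left(-559\right) \left(-9\right) - 406\right)^{2} = \left(5031 - 406\right)^{2} = 4625^{2} = 21390625$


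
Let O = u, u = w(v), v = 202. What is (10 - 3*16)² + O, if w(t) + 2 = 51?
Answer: 1493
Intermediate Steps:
w(t) = 49 (w(t) = -2 + 51 = 49)
u = 49
O = 49
(10 - 3*16)² + O = (10 - 3*16)² + 49 = (10 - 48)² + 49 = (-38)² + 49 = 1444 + 49 = 1493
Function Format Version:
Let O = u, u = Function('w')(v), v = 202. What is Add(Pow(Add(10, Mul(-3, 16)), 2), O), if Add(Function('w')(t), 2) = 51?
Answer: 1493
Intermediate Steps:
Function('w')(t) = 49 (Function('w')(t) = Add(-2, 51) = 49)
u = 49
O = 49
Add(Pow(Add(10, Mul(-3, 16)), 2), O) = Add(Pow(Add(10, Mul(-3, 16)), 2), 49) = Add(Pow(Add(10, -48), 2), 49) = Add(Pow(-38, 2), 49) = Add(1444, 49) = 1493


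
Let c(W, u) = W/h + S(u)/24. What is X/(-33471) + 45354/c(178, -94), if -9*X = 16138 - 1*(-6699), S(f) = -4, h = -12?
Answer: -4554017017/1506195 ≈ -3023.5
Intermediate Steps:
X = -22837/9 (X = -(16138 - 1*(-6699))/9 = -(16138 + 6699)/9 = -1/9*22837 = -22837/9 ≈ -2537.4)
c(W, u) = -1/6 - W/12 (c(W, u) = W/(-12) - 4/24 = W*(-1/12) - 4*1/24 = -W/12 - 1/6 = -1/6 - W/12)
X/(-33471) + 45354/c(178, -94) = -22837/9/(-33471) + 45354/(-1/6 - 1/12*178) = -22837/9*(-1/33471) + 45354/(-1/6 - 89/6) = 22837/301239 + 45354/(-15) = 22837/301239 + 45354*(-1/15) = 22837/301239 - 15118/5 = -4554017017/1506195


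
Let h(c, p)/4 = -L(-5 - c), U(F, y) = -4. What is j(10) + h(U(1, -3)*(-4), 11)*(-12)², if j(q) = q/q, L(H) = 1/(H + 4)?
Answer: 593/17 ≈ 34.882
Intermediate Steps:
L(H) = 1/(4 + H)
j(q) = 1
h(c, p) = -4/(-1 - c) (h(c, p) = 4*(-1/(4 + (-5 - c))) = 4*(-1/(-1 - c)) = -4/(-1 - c))
j(10) + h(U(1, -3)*(-4), 11)*(-12)² = 1 + (4/(1 - 4*(-4)))*(-12)² = 1 + (4/(1 + 16))*144 = 1 + (4/17)*144 = 1 + 576/17 = 593/17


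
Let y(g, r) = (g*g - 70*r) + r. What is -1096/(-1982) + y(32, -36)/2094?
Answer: 2311970/1037577 ≈ 2.2282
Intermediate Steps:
y(g, r) = g**2 - 69*r (y(g, r) = (g**2 - 70*r) + r = g**2 - 69*r)
-1096/(-1982) + y(32, -36)/2094 = -1096/(-1982) + (32**2 - 69*(-36))/2094 = -1096*(-1/1982) + (1024 + 2484)*(1/2094) = 548/991 + 3508*(1/2094) = 548/991 + 1754/1047 = 2311970/1037577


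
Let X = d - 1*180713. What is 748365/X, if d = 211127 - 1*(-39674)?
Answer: 748365/70088 ≈ 10.678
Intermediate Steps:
d = 250801 (d = 211127 + 39674 = 250801)
X = 70088 (X = 250801 - 1*180713 = 250801 - 180713 = 70088)
748365/X = 748365/70088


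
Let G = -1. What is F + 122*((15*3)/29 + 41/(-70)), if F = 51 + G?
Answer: 170371/1015 ≈ 167.85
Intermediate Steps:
F = 50 (F = 51 - 1 = 50)
F + 122*((15*3)/29 + 41/(-70)) = 50 + 122*((15*3)/29 + 41/(-70)) = 50 + 122*(45*(1/29) + 41*(-1/70)) = 50 + 122*(45/29 - 41/70) = 50 + 122*(1961/2030) = 50 + 119621/1015 = 170371/1015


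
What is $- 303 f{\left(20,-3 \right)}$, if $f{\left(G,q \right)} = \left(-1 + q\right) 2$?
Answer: $2424$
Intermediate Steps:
$f{\left(G,q \right)} = -2 + 2 q$
$- 303 f{\left(20,-3 \right)} = - 303 \left(-2 + 2 \left(-3\right)\right) = - 303 \left(-2 - 6\right) = \left(-303\right) \left(-8\right) = 2424$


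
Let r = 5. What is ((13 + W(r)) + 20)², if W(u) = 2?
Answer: 1225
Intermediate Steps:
((13 + W(r)) + 20)² = ((13 + 2) + 20)² = (15 + 20)² = 35² = 1225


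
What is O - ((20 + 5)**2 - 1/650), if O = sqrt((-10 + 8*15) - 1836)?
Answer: -406249/650 + I*sqrt(1726) ≈ -625.0 + 41.545*I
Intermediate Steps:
O = I*sqrt(1726) (O = sqrt((-10 + 120) - 1836) = sqrt(110 - 1836) = sqrt(-1726) = I*sqrt(1726) ≈ 41.545*I)
O - ((20 + 5)**2 - 1/650) = I*sqrt(1726) - ((20 + 5)**2 - 1/650) = I*sqrt(1726) - (25**2 - 1*1/650) = I*sqrt(1726) - (625 - 1/650) = I*sqrt(1726) - 1*406249/650 = I*sqrt(1726) - 406249/650 = -406249/650 + I*sqrt(1726)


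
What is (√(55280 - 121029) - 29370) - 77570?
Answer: -106940 + I*√65749 ≈ -1.0694e+5 + 256.42*I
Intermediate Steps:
(√(55280 - 121029) - 29370) - 77570 = (√(-65749) - 29370) - 77570 = (I*√65749 - 29370) - 77570 = (-29370 + I*√65749) - 77570 = -106940 + I*√65749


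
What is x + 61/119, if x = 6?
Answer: 775/119 ≈ 6.5126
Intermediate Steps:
x + 61/119 = 6 + 61/119 = 775/119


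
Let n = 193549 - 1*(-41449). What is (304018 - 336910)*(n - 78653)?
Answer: -5142499740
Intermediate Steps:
n = 234998 (n = 193549 + 41449 = 234998)
(304018 - 336910)*(n - 78653) = (304018 - 336910)*(234998 - 78653) = -32892*156345 = -5142499740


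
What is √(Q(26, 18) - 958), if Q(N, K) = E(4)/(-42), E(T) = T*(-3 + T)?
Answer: 2*I*√105630/21 ≈ 30.953*I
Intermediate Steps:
Q(N, K) = -2/21 (Q(N, K) = (4*(-3 + 4))/(-42) = (4*1)*(-1/42) = 4*(-1/42) = -2/21)
√(Q(26, 18) - 958) = √(-2/21 - 958) = √(-20120/21) = 2*I*√105630/21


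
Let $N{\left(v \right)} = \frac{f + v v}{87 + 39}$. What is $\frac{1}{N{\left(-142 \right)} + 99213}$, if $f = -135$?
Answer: $\frac{126}{12520867} \approx 1.0063 \cdot 10^{-5}$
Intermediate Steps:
$N{\left(v \right)} = - \frac{15}{14} + \frac{v^{2}}{126}$ ($N{\left(v \right)} = \frac{-135 + v v}{87 + 39} = \frac{-135 + v^{2}}{126} = \left(-135 + v^{2}\right) \frac{1}{126} = - \frac{15}{14} + \frac{v^{2}}{126}$)
$\frac{1}{N{\left(-142 \right)} + 99213} = \frac{1}{\left(- \frac{15}{14} + \frac{\left(-142\right)^{2}}{126}\right) + 99213} = \frac{1}{\left(- \frac{15}{14} + \frac{1}{126} \cdot 20164\right) + 99213} = \frac{1}{\left(- \frac{15}{14} + \frac{10082}{63}\right) + 99213} = \frac{1}{\frac{20029}{126} + 99213} = \frac{1}{\frac{12520867}{126}} = \frac{126}{12520867}$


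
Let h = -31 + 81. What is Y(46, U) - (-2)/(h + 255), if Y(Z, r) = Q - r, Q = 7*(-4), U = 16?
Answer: -13418/305 ≈ -43.993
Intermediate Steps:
h = 50
Q = -28
Y(Z, r) = -28 - r
Y(46, U) - (-2)/(h + 255) = (-28 - 1*16) - (-2)/(50 + 255) = (-28 - 16) - (-2)/305 = -44 - (-2)/305 = -44 - 1*(-2/305) = -44 + 2/305 = -13418/305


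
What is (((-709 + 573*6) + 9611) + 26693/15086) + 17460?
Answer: 449589493/15086 ≈ 29802.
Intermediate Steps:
(((-709 + 573*6) + 9611) + 26693/15086) + 17460 = (((-709 + 3438) + 9611) + 26693*(1/15086)) + 17460 = ((2729 + 9611) + 26693/15086) + 17460 = (12340 + 26693/15086) + 17460 = 186187933/15086 + 17460 = 449589493/15086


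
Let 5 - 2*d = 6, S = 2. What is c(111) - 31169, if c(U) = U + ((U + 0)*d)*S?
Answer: -31169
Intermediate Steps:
d = -½ (d = 5/2 - ½*6 = 5/2 - 3 = -½ ≈ -0.50000)
c(U) = 0 (c(U) = U + ((U + 0)*(-½))*2 = U + (U*(-½))*2 = U - U/2*2 = U - U = 0)
c(111) - 31169 = 0 - 31169 = -31169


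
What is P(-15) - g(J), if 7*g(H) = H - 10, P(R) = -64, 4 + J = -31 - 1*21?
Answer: -382/7 ≈ -54.571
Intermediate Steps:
J = -56 (J = -4 + (-31 - 1*21) = -4 + (-31 - 21) = -4 - 52 = -56)
g(H) = -10/7 + H/7 (g(H) = (H - 10)/7 = (-10 + H)/7 = -10/7 + H/7)
P(-15) - g(J) = -64 - (-10/7 + (⅐)*(-56)) = -64 - (-10/7 - 8) = -64 - 1*(-66/7) = -64 + 66/7 = -382/7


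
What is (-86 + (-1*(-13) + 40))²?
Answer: 1089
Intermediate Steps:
(-86 + (-1*(-13) + 40))² = (-86 + (13 + 40))² = (-86 + 53)² = (-33)² = 1089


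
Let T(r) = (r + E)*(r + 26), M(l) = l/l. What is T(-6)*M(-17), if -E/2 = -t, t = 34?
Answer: 1240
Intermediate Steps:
M(l) = 1
E = 68 (E = -(-2)*34 = -2*(-34) = 68)
T(r) = (26 + r)*(68 + r) (T(r) = (r + 68)*(r + 26) = (68 + r)*(26 + r) = (26 + r)*(68 + r))
T(-6)*M(-17) = (1768 + (-6)² + 94*(-6))*1 = (1768 + 36 - 564)*1 = 1240*1 = 1240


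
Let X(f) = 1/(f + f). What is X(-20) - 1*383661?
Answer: -15346441/40 ≈ -3.8366e+5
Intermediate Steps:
X(f) = 1/(2*f)
X(-20) - 1*383661 = (1/2)/(-20) - 1*383661 = (1/2)*(-1/20) - 383661 = -1/40 - 383661 = -15346441/40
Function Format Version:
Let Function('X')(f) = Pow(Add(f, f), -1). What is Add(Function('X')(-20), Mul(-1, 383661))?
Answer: Rational(-15346441, 40) ≈ -3.8366e+5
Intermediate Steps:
Function('X')(f) = Mul(Rational(1, 2), Pow(f, -1)) (Function('X')(f) = Pow(Mul(2, f), -1) = Mul(Rational(1, 2), Pow(f, -1)))
Add(Function('X')(-20), Mul(-1, 383661)) = Add(Mul(Rational(1, 2), Pow(-20, -1)), Mul(-1, 383661)) = Add(Mul(Rational(1, 2), Rational(-1, 20)), -383661) = Add(Rational(-1, 40), -383661) = Rational(-15346441, 40)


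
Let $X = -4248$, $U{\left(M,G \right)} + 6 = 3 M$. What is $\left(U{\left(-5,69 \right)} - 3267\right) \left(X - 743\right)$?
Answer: $16410408$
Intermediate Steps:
$U{\left(M,G \right)} = -6 + 3 M$
$\left(U{\left(-5,69 \right)} - 3267\right) \left(X - 743\right) = \left(\left(-6 + 3 \left(-5\right)\right) - 3267\right) \left(-4248 - 743\right) = \left(\left(-6 - 15\right) - 3267\right) \left(-4991\right) = \left(-21 - 3267\right) \left(-4991\right) = \left(-3288\right) \left(-4991\right) = 16410408$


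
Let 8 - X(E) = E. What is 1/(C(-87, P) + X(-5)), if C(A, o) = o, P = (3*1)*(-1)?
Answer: ⅒ ≈ 0.10000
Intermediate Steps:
X(E) = 8 - E
P = -3 (P = 3*(-1) = -3)
1/(C(-87, P) + X(-5)) = 1/(-3 + (8 - 1*(-5))) = 1/(-3 + (8 + 5)) = 1/(-3 + 13) = 1/10 = ⅒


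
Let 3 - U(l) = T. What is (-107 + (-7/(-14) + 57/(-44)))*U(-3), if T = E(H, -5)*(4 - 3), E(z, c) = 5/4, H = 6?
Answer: -33201/176 ≈ -188.64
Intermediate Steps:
E(z, c) = 5/4 (E(z, c) = 5*(¼) = 5/4)
T = 5/4 (T = 5*(4 - 3)/4 = (5/4)*1 = 5/4 ≈ 1.2500)
U(l) = 7/4 (U(l) = 3 - 1*5/4 = 3 - 5/4 = 7/4)
(-107 + (-7/(-14) + 57/(-44)))*U(-3) = (-107 + (-7/(-14) + 57/(-44)))*(7/4) = (-107 + (-7*(-1/14) + 57*(-1/44)))*(7/4) = (-107 + (½ - 57/44))*(7/4) = (-107 - 35/44)*(7/4) = -4743/44*7/4 = -33201/176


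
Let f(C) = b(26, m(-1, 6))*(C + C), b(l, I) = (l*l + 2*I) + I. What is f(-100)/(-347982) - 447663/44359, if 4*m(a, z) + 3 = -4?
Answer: -74913953108/7718066769 ≈ -9.7063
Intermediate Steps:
m(a, z) = -7/4 (m(a, z) = -¾ + (¼)*(-4) = -¾ - 1 = -7/4)
b(l, I) = l² + 3*I (b(l, I) = (l² + 2*I) + I = l² + 3*I)
f(C) = 2683*C/2 (f(C) = (26² + 3*(-7/4))*(C + C) = (676 - 21/4)*(2*C) = 2683*(2*C)/4 = 2683*C/2)
f(-100)/(-347982) - 447663/44359 = ((2683/2)*(-100))/(-347982) - 447663/44359 = -134150*(-1/347982) - 447663*1/44359 = 67075/173991 - 447663/44359 = -74913953108/7718066769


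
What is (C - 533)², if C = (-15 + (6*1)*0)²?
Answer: 94864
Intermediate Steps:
C = 225 (C = (-15 + 6*0)² = (-15 + 0)² = (-15)² = 225)
(C - 533)² = (225 - 533)² = (-308)² = 94864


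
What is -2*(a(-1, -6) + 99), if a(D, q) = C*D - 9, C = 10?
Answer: -160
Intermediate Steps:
a(D, q) = -9 + 10*D (a(D, q) = 10*D - 9 = -9 + 10*D)
-2*(a(-1, -6) + 99) = -2*((-9 + 10*(-1)) + 99) = -2*((-9 - 10) + 99) = -2*(-19 + 99) = -2*80 = -160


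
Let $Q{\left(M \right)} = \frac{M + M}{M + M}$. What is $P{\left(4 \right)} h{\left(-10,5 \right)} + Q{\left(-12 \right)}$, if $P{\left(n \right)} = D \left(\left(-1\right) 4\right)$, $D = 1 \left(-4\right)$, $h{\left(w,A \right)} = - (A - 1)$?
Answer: $-63$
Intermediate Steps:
$h{\left(w,A \right)} = 1 - A$ ($h{\left(w,A \right)} = - (-1 + A) = 1 - A$)
$Q{\left(M \right)} = 1$ ($Q{\left(M \right)} = \frac{2 M}{2 M} = 2 M \frac{1}{2 M} = 1$)
$D = -4$
$P{\left(n \right)} = 16$ ($P{\left(n \right)} = - 4 \left(\left(-1\right) 4\right) = \left(-4\right) \left(-4\right) = 16$)
$P{\left(4 \right)} h{\left(-10,5 \right)} + Q{\left(-12 \right)} = 16 \left(1 - 5\right) + 1 = 16 \left(-4\right) + 1 = -64 + 1 = -63$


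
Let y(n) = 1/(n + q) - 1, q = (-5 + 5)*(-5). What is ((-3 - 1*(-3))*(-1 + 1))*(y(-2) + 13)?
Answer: 0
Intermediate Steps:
q = 0 (q = 0*(-5) = 0)
y(n) = -1 + 1/n (y(n) = 1/(n + 0) - 1 = 1/n - 1 = -1 + 1/n)
((-3 - 1*(-3))*(-1 + 1))*(y(-2) + 13) = ((-3 - 1*(-3))*(-1 + 1))*((1 - 1*(-2))/(-2) + 13) = ((-3 + 3)*0)*(-(1 + 2)/2 + 13) = (0*0)*(-½*3 + 13) = 0*(-3/2 + 13) = 0*(23/2) = 0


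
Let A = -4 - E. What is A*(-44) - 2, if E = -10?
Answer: -266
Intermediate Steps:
A = 6 (A = -4 - 1*(-10) = -4 + 10 = 6)
A*(-44) - 2 = 6*(-44) - 2 = -264 - 2 = -266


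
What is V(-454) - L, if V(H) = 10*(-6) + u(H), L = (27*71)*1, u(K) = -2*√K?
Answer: -1977 - 2*I*√454 ≈ -1977.0 - 42.615*I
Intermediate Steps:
L = 1917 (L = 1917*1 = 1917)
V(H) = -60 - 2*√H (V(H) = 10*(-6) - 2*√H = -60 - 2*√H)
V(-454) - L = (-60 - 2*I*√454) - 1*1917 = (-60 - 2*I*√454) - 1917 = -1977 - 2*I*√454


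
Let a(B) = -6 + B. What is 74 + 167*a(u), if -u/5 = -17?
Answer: 13267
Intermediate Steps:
u = 85 (u = -5*(-17) = 85)
74 + 167*a(u) = 74 + 167*(-6 + 85) = 74 + 167*79 = 74 + 13193 = 13267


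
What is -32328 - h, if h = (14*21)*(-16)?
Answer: -27624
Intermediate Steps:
h = -4704 (h = 294*(-16) = -4704)
-32328 - h = -32328 - 1*(-4704) = -32328 + 4704 = -27624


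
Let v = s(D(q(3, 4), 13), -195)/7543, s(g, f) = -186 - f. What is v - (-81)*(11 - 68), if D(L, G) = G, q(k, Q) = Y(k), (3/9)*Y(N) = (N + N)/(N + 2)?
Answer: -34826022/7543 ≈ -4617.0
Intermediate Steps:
Y(N) = 6*N/(2 + N) (Y(N) = 3*((N + N)/(N + 2)) = 3*((2*N)/(2 + N)) = 3*(2*N/(2 + N)) = 6*N/(2 + N))
q(k, Q) = 6*k/(2 + k)
v = 9/7543 (v = (-186 - 1*(-195))/7543 = (-186 + 195)*(1/7543) = 9*(1/7543) = 9/7543 ≈ 0.0011932)
v - (-81)*(11 - 68) = 9/7543 - (-81)*(11 - 68) = 9/7543 - (-81)*(-57) = 9/7543 - 1*4617 = 9/7543 - 4617 = -34826022/7543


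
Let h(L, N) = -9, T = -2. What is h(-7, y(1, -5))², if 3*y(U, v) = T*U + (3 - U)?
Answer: 81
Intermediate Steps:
y(U, v) = 1 - U (y(U, v) = (-2*U + (3 - U))/3 = (3 - 3*U)/3 = 1 - U)
h(-7, y(1, -5))² = (-9)² = 81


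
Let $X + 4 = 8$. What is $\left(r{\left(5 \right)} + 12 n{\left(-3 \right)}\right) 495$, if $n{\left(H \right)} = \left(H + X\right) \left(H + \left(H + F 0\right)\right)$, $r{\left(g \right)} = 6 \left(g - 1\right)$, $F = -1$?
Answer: $-23760$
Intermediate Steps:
$X = 4$ ($X = -4 + 8 = 4$)
$r{\left(g \right)} = -6 + 6 g$ ($r{\left(g \right)} = 6 \left(-1 + g\right) = -6 + 6 g$)
$n{\left(H \right)} = 2 H \left(4 + H\right)$ ($n{\left(H \right)} = \left(H + 4\right) \left(H + \left(H - 0\right)\right) = \left(4 + H\right) \left(H + \left(H + 0\right)\right) = \left(4 + H\right) \left(H + H\right) = \left(4 + H\right) 2 H = 2 H \left(4 + H\right)$)
$\left(r{\left(5 \right)} + 12 n{\left(-3 \right)}\right) 495 = \left(\left(-6 + 6 \cdot 5\right) + 12 \cdot 2 \left(-3\right) \left(4 - 3\right)\right) 495 = \left(\left(-6 + 30\right) + 12 \cdot 2 \left(-3\right) 1\right) 495 = \left(24 + 12 \left(-6\right)\right) 495 = \left(24 - 72\right) 495 = \left(-48\right) 495 = -23760$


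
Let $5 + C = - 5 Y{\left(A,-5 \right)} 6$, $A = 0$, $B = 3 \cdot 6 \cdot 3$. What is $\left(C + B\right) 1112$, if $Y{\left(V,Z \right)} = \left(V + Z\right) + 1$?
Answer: $187928$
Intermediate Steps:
$B = 54$ ($B = 18 \cdot 3 = 54$)
$Y{\left(V,Z \right)} = 1 + V + Z$
$C = 115$ ($C = -5 + - 5 \left(1 + 0 - 5\right) 6 = -5 + \left(-5\right) \left(-4\right) 6 = -5 + 20 \cdot 6 = -5 + 120 = 115$)
$\left(C + B\right) 1112 = \left(115 + 54\right) 1112 = 169 \cdot 1112 = 187928$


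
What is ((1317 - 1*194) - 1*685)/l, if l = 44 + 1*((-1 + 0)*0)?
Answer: 219/22 ≈ 9.9545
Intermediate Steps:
l = 44 (l = 44 + 1*(-1*0) = 44 + 1*0 = 44 + 0 = 44)
((1317 - 1*194) - 1*685)/l = ((1317 - 1*194) - 1*685)/44 = ((1317 - 194) - 685)*(1/44) = (1123 - 685)*(1/44) = 438*(1/44) = 219/22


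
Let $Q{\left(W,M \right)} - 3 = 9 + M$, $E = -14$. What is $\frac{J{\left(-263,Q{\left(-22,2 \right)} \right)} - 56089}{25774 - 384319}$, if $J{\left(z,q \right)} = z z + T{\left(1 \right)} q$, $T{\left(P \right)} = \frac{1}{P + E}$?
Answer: $- \frac{170026}{4661085} \approx -0.036478$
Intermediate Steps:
$T{\left(P \right)} = \frac{1}{-14 + P}$ ($T{\left(P \right)} = \frac{1}{P - 14} = \frac{1}{-14 + P}$)
$Q{\left(W,M \right)} = 12 + M$ ($Q{\left(W,M \right)} = 3 + \left(9 + M\right) = 12 + M$)
$J{\left(z,q \right)} = z^{2} - \frac{q}{13}$ ($J{\left(z,q \right)} = z z + \frac{q}{-14 + 1} = z^{2} + \frac{q}{-13} = z^{2} - \frac{q}{13}$)
$\frac{J{\left(-263,Q{\left(-22,2 \right)} \right)} - 56089}{25774 - 384319} = \frac{\left(\left(-263\right)^{2} - \frac{12 + 2}{13}\right) - 56089}{25774 - 384319} = \frac{\left(69169 - \frac{14}{13}\right) - 56089}{-358545} = \left(\left(69169 - \frac{14}{13}\right) - 56089\right) \left(- \frac{1}{358545}\right) = \left(\frac{899183}{13} - 56089\right) \left(- \frac{1}{358545}\right) = \frac{170026}{13} \left(- \frac{1}{358545}\right) = - \frac{170026}{4661085}$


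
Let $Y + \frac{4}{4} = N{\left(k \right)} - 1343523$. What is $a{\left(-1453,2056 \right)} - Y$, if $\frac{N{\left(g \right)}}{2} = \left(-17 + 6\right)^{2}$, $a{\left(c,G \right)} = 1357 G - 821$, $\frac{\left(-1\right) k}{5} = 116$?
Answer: $4132453$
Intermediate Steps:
$k = -580$ ($k = \left(-5\right) 116 = -580$)
$a{\left(c,G \right)} = -821 + 1357 G$
$N{\left(g \right)} = 242$ ($N{\left(g \right)} = 2 \left(-17 + 6\right)^{2} = 2 \left(-11\right)^{2} = 2 \cdot 121 = 242$)
$Y = -1343282$ ($Y = -1 + \left(242 - 1343523\right) = -1 - 1343281 = -1343282$)
$a{\left(-1453,2056 \right)} - Y = \left(-821 + 1357 \cdot 2056\right) - -1343282 = \left(-821 + 2789992\right) + 1343282 = 2789171 + 1343282 = 4132453$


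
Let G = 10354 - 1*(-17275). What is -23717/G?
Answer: -23717/27629 ≈ -0.85841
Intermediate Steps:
G = 27629 (G = 10354 + 17275 = 27629)
-23717/G = -23717/27629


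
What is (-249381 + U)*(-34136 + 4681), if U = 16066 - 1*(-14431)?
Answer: 6447228220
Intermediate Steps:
U = 30497 (U = 16066 + 14431 = 30497)
(-249381 + U)*(-34136 + 4681) = (-249381 + 30497)*(-34136 + 4681) = -218884*(-29455) = 6447228220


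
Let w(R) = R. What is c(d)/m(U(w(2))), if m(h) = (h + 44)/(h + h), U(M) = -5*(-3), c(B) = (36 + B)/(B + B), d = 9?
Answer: 75/59 ≈ 1.2712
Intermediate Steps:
c(B) = (36 + B)/(2*B) (c(B) = (36 + B)/((2*B)) = (36 + B)*(1/(2*B)) = (36 + B)/(2*B))
U(M) = 15
m(h) = (44 + h)/(2*h) (m(h) = (44 + h)/((2*h)) = (44 + h)*(1/(2*h)) = (44 + h)/(2*h))
c(d)/m(U(w(2))) = ((½)*(36 + 9)/9)/(((½)*(44 + 15)/15)) = ((½)*(⅑)*45)/(((½)*(1/15)*59)) = 5/(2*(59/30)) = (5/2)*(30/59) = 75/59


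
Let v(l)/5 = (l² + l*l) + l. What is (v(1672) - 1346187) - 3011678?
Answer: 23606335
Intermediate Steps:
v(l) = 5*l + 10*l² (v(l) = 5*((l² + l*l) + l) = 5*((l² + l²) + l) = 5*(2*l² + l) = 5*(l + 2*l²) = 5*l + 10*l²)
(v(1672) - 1346187) - 3011678 = (5*1672*(1 + 2*1672) - 1346187) - 3011678 = (5*1672*(1 + 3344) - 1346187) - 3011678 = (5*1672*3345 - 1346187) - 3011678 = (27964200 - 1346187) - 3011678 = 26618013 - 3011678 = 23606335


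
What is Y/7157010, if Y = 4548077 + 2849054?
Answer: 1056733/1022430 ≈ 1.0336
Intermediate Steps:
Y = 7397131
Y/7157010 = 7397131/7157010 = 7397131*(1/7157010) = 1056733/1022430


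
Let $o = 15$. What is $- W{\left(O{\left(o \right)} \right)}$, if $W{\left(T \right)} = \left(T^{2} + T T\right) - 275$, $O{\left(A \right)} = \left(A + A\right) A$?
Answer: $-404725$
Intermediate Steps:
$O{\left(A \right)} = 2 A^{2}$ ($O{\left(A \right)} = 2 A A = 2 A^{2}$)
$W{\left(T \right)} = -275 + 2 T^{2}$ ($W{\left(T \right)} = \left(T^{2} + T^{2}\right) - 275 = 2 T^{2} - 275 = -275 + 2 T^{2}$)
$- W{\left(O{\left(o \right)} \right)} = - (-275 + 2 \left(2 \cdot 15^{2}\right)^{2}) = - (-275 + 2 \left(2 \cdot 225\right)^{2}) = - (-275 + 2 \cdot 450^{2}) = - (-275 + 2 \cdot 202500) = - (-275 + 405000) = \left(-1\right) 404725 = -404725$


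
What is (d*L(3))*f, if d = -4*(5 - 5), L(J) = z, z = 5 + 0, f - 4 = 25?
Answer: 0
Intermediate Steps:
f = 29 (f = 4 + 25 = 29)
z = 5
L(J) = 5
d = 0 (d = -4*0 = 0)
(d*L(3))*f = (0*5)*29 = 0*29 = 0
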